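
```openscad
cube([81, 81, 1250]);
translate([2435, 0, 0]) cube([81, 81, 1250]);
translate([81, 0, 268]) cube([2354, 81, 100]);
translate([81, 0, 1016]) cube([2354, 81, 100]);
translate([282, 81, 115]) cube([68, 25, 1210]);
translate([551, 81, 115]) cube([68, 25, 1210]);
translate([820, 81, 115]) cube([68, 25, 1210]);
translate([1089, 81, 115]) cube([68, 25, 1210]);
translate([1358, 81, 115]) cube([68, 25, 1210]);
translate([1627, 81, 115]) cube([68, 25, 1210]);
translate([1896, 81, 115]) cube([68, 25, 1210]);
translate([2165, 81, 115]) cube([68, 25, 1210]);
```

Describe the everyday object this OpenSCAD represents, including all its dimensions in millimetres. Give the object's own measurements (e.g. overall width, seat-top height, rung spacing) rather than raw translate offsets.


A fence section. Two 81×81 mm posts, 1250 mm tall, stand on the floor with a clear span of 2354 mm between their inner faces. Two horizontal rails of 81×100 mm section span the gap between the posts with their undersides at z = 268 mm and z = 1016 mm, flush with the posts' −y face. 8 pickets, each 68 mm wide, 25 mm thick and 1210 mm tall, are fixed to the +y face of the rails with their bottoms at z = 115 mm, spaced across the span with a 201 mm gap after the −x post and between neighbouring pickets, with 202 mm left before the +x post.


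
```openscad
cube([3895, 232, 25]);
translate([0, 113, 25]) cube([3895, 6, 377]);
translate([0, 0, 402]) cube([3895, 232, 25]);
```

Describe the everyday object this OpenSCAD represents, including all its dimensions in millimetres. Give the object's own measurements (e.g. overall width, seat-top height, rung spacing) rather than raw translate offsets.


An I-beam lying along x, 3895 mm long. Overall section height 427 mm. Two flanges 232 mm wide (y) and 25 mm thick, one on the floor and one at the top; a web 6 mm thick runs between them, centred on the flange width.


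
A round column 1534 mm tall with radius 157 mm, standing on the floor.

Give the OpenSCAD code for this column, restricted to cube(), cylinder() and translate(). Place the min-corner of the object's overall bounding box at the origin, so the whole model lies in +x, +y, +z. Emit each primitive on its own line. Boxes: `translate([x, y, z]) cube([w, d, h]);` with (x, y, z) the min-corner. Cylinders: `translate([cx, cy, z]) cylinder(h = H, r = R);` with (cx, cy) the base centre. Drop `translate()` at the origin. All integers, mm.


translate([157, 157, 0]) cylinder(h = 1534, r = 157);


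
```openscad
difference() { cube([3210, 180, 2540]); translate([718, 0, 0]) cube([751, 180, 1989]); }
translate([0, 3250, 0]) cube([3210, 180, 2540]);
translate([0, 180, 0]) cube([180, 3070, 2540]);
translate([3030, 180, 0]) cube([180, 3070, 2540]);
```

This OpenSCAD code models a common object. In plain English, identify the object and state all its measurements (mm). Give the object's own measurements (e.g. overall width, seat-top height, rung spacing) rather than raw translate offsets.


A single room: four walls, each 2540 mm tall and 180 mm thick, enclosing an outside footprint 3210×3430 mm (x × y), no floor or roof. The front and back walls (−y and +y sides) run the full x-width; the side walls fit between their inner faces. A door opening 751 mm wide and 1989 mm tall is cut through the front wall from the floor up, its −x edge 718 mm from the wall's −x end.


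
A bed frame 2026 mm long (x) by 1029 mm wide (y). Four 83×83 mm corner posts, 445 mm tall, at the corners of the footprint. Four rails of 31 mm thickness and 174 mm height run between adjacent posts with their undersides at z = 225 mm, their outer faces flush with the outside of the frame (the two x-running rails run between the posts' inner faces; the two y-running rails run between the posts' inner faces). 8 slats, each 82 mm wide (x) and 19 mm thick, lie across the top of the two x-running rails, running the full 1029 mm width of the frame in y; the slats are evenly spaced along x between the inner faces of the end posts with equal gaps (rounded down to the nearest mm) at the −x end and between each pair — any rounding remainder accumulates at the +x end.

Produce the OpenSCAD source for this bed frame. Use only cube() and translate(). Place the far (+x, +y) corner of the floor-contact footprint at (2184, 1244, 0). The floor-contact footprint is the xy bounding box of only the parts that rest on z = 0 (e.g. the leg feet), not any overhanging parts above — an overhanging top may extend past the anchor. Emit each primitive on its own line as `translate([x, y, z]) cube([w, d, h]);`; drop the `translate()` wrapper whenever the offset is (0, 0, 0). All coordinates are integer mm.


translate([158, 215, 0]) cube([83, 83, 445]);
translate([158, 1161, 0]) cube([83, 83, 445]);
translate([2101, 215, 0]) cube([83, 83, 445]);
translate([2101, 1161, 0]) cube([83, 83, 445]);
translate([241, 215, 225]) cube([1860, 31, 174]);
translate([241, 1213, 225]) cube([1860, 31, 174]);
translate([158, 298, 225]) cube([31, 863, 174]);
translate([2153, 298, 225]) cube([31, 863, 174]);
translate([374, 215, 399]) cube([82, 1029, 19]);
translate([589, 215, 399]) cube([82, 1029, 19]);
translate([804, 215, 399]) cube([82, 1029, 19]);
translate([1019, 215, 399]) cube([82, 1029, 19]);
translate([1234, 215, 399]) cube([82, 1029, 19]);
translate([1449, 215, 399]) cube([82, 1029, 19]);
translate([1664, 215, 399]) cube([82, 1029, 19]);
translate([1879, 215, 399]) cube([82, 1029, 19]);


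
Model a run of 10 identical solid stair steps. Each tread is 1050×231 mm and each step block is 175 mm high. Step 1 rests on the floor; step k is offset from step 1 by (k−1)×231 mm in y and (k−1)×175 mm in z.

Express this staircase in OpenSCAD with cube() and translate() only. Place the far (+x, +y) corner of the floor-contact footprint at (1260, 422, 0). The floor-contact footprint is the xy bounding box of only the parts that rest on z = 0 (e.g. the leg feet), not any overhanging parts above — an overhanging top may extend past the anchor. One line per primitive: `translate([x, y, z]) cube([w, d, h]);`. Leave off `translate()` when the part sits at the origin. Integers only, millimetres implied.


translate([210, 191, 0]) cube([1050, 231, 175]);
translate([210, 422, 175]) cube([1050, 231, 175]);
translate([210, 653, 350]) cube([1050, 231, 175]);
translate([210, 884, 525]) cube([1050, 231, 175]);
translate([210, 1115, 700]) cube([1050, 231, 175]);
translate([210, 1346, 875]) cube([1050, 231, 175]);
translate([210, 1577, 1050]) cube([1050, 231, 175]);
translate([210, 1808, 1225]) cube([1050, 231, 175]);
translate([210, 2039, 1400]) cube([1050, 231, 175]);
translate([210, 2270, 1575]) cube([1050, 231, 175]);


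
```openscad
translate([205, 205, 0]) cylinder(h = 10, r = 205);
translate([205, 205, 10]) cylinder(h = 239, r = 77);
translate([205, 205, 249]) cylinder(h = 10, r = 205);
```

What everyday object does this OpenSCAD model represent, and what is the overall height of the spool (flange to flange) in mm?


A spool. The overall height is 259 mm.

Three coaxial cylinders, large–small–large — a spool. Two 10 mm flanges and a 239 mm core give 10 + 239 + 10 = 259 mm.


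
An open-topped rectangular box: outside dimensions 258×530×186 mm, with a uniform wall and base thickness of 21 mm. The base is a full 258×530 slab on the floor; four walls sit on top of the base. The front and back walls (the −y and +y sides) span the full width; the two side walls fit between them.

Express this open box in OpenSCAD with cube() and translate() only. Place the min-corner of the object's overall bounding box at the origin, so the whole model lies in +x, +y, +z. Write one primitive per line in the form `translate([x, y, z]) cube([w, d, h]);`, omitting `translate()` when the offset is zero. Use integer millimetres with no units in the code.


cube([258, 530, 21]);
translate([0, 0, 21]) cube([258, 21, 165]);
translate([0, 509, 21]) cube([258, 21, 165]);
translate([0, 21, 21]) cube([21, 488, 165]);
translate([237, 21, 21]) cube([21, 488, 165]);


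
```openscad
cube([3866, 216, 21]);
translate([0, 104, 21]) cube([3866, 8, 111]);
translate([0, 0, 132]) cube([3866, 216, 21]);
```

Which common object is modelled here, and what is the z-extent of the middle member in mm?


An I-beam. The web height is 111 mm.

Two wide flanges with a thin centred web — an I-beam. Overall 153 mm minus two 21 mm flanges gives a web of 153 − 2·21 = 111 mm.


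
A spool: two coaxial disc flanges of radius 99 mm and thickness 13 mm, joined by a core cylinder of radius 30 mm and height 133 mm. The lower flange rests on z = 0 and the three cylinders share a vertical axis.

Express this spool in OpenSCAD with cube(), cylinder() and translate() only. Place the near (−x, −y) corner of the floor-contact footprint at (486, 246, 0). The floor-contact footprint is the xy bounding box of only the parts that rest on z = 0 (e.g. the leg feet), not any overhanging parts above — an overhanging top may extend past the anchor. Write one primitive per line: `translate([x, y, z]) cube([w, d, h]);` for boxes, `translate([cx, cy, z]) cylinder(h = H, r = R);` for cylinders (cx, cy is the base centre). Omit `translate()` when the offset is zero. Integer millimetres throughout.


translate([585, 345, 0]) cylinder(h = 13, r = 99);
translate([585, 345, 13]) cylinder(h = 133, r = 30);
translate([585, 345, 146]) cylinder(h = 13, r = 99);


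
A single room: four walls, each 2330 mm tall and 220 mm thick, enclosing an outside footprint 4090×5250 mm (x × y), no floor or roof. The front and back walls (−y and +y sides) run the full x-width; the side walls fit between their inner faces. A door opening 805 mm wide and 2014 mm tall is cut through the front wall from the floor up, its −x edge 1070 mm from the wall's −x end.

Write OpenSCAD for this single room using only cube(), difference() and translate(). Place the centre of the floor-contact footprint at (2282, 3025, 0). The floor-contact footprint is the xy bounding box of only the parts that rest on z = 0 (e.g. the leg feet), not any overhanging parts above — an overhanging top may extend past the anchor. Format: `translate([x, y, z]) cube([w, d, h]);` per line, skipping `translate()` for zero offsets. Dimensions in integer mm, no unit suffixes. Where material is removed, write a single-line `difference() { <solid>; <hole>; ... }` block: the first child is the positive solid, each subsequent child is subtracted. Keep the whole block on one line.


difference() { translate([237, 400, 0]) cube([4090, 220, 2330]); translate([1307, 400, 0]) cube([805, 220, 2014]); }
translate([237, 5430, 0]) cube([4090, 220, 2330]);
translate([237, 620, 0]) cube([220, 4810, 2330]);
translate([4107, 620, 0]) cube([220, 4810, 2330]);


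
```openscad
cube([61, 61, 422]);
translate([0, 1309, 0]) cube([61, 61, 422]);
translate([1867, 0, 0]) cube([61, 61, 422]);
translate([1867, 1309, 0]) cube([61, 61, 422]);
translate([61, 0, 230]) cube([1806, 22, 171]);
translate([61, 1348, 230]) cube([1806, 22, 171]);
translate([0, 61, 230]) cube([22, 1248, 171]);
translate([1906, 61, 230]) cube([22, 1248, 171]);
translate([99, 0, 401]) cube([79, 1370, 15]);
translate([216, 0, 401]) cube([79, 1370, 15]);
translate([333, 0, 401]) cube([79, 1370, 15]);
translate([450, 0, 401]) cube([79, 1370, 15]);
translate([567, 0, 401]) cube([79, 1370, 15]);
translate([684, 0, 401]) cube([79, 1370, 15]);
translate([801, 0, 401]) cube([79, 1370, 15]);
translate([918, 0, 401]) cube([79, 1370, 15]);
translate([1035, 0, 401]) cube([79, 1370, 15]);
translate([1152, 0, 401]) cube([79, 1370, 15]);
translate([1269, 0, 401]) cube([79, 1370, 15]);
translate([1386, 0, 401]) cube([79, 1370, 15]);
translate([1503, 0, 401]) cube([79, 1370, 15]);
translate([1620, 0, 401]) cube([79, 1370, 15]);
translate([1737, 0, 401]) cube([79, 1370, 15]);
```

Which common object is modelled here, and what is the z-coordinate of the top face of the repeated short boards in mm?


A bed frame. The slat-top height is 416 mm.

Four posts, four rails, and a row of slats — a bed frame. Slats sit on the rails at z = 230 + 171 = 401; with slat thickness 15, the top is 416 mm.


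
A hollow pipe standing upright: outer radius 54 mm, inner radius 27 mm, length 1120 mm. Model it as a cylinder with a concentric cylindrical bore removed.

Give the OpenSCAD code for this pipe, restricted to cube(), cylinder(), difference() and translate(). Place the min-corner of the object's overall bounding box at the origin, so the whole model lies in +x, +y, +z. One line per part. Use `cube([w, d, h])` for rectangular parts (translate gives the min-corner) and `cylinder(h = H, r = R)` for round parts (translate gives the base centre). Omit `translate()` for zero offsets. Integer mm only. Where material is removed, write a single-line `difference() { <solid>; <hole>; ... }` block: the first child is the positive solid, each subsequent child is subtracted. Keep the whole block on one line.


difference() { translate([54, 54, 0]) cylinder(h = 1120, r = 54); translate([54, 54, 0]) cylinder(h = 1120, r = 27); }


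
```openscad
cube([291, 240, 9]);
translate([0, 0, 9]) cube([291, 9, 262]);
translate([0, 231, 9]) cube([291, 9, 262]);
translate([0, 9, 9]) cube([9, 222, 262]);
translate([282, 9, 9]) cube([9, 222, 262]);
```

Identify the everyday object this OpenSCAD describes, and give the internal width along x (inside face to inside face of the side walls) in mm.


An open box. The internal width is 273 mm.

A 291×240 base slab with four walls standing on it — an open box. The base is 291 mm wide and the walls are 9 mm thick, so the internal width is 291 − 2 × 9 = 273 mm.


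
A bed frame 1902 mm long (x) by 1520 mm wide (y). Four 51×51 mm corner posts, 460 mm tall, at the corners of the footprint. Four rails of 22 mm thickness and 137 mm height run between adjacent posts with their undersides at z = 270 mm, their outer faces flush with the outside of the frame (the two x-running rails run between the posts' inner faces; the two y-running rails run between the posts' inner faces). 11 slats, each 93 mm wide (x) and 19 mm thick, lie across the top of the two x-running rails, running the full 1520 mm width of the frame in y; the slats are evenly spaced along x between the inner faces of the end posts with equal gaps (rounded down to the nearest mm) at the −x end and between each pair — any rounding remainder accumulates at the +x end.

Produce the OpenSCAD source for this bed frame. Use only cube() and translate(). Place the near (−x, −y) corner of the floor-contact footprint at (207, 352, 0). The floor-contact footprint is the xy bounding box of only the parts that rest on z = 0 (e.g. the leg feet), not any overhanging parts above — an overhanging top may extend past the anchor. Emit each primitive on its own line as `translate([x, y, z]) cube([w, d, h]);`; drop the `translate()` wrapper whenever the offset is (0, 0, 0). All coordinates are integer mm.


// slat z = rail_z + rail_h = 270 + 137 = 407
// slat gap = ⌊(1800 − 11·93) / 12⌋ = 64
translate([207, 352, 0]) cube([51, 51, 460]);
translate([207, 1821, 0]) cube([51, 51, 460]);
translate([2058, 352, 0]) cube([51, 51, 460]);
translate([2058, 1821, 0]) cube([51, 51, 460]);
translate([258, 352, 270]) cube([1800, 22, 137]);
translate([258, 1850, 270]) cube([1800, 22, 137]);
translate([207, 403, 270]) cube([22, 1418, 137]);
translate([2087, 403, 270]) cube([22, 1418, 137]);
translate([322, 352, 407]) cube([93, 1520, 19]);
translate([479, 352, 407]) cube([93, 1520, 19]);
translate([636, 352, 407]) cube([93, 1520, 19]);
translate([793, 352, 407]) cube([93, 1520, 19]);
translate([950, 352, 407]) cube([93, 1520, 19]);
translate([1107, 352, 407]) cube([93, 1520, 19]);
translate([1264, 352, 407]) cube([93, 1520, 19]);
translate([1421, 352, 407]) cube([93, 1520, 19]);
translate([1578, 352, 407]) cube([93, 1520, 19]);
translate([1735, 352, 407]) cube([93, 1520, 19]);
translate([1892, 352, 407]) cube([93, 1520, 19]);


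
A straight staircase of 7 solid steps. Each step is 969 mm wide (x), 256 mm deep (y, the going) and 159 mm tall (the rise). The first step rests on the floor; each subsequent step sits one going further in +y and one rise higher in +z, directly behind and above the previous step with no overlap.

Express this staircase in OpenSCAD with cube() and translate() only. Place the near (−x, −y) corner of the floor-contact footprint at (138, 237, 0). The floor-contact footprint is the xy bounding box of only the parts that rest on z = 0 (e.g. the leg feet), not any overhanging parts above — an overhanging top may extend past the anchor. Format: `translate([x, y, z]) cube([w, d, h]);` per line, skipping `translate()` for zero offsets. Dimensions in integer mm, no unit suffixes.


translate([138, 237, 0]) cube([969, 256, 159]);
translate([138, 493, 159]) cube([969, 256, 159]);
translate([138, 749, 318]) cube([969, 256, 159]);
translate([138, 1005, 477]) cube([969, 256, 159]);
translate([138, 1261, 636]) cube([969, 256, 159]);
translate([138, 1517, 795]) cube([969, 256, 159]);
translate([138, 1773, 954]) cube([969, 256, 159]);


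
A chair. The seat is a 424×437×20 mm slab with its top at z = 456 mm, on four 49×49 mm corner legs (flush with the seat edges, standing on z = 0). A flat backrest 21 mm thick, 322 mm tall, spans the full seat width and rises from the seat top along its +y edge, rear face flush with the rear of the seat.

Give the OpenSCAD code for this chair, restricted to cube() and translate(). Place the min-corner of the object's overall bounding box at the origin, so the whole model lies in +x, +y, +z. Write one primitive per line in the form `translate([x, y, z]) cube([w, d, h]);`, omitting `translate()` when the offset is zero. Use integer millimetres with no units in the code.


translate([0, 0, 436]) cube([424, 437, 20]);
cube([49, 49, 436]);
translate([375, 0, 0]) cube([49, 49, 436]);
translate([0, 388, 0]) cube([49, 49, 436]);
translate([375, 388, 0]) cube([49, 49, 436]);
translate([0, 416, 456]) cube([424, 21, 322]);


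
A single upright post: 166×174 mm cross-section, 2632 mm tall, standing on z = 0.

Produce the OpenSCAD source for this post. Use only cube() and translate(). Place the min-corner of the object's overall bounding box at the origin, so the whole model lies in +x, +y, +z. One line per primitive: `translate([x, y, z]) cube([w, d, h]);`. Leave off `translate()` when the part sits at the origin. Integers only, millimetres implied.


cube([166, 174, 2632]);


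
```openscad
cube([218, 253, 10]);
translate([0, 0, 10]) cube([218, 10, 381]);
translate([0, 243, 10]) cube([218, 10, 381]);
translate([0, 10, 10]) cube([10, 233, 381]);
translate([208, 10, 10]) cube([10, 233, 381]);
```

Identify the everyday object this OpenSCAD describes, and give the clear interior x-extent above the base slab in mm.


An open box. The internal width is 198 mm.

A 218×253 base slab with four walls standing on it — an open box. The base is 218 mm wide and the walls are 10 mm thick, so the internal width is 218 − 2 × 10 = 198 mm.


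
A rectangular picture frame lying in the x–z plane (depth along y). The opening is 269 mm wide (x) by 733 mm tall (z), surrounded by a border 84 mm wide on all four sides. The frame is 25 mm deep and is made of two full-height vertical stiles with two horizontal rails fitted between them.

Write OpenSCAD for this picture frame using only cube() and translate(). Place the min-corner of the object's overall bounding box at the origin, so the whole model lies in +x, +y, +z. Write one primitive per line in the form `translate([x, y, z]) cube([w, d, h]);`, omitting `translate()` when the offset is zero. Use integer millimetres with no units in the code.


cube([84, 25, 901]);
translate([353, 0, 0]) cube([84, 25, 901]);
translate([84, 0, 0]) cube([269, 25, 84]);
translate([84, 0, 817]) cube([269, 25, 84]);


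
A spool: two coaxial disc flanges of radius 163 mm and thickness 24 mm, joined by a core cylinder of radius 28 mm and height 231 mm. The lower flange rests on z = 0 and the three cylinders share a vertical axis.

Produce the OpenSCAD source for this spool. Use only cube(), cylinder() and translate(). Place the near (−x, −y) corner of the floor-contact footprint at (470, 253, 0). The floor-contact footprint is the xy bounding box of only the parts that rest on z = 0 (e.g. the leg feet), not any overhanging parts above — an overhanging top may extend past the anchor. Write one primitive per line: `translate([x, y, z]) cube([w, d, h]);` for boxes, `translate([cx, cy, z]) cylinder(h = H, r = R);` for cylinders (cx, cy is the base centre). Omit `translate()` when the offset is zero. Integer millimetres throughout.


translate([633, 416, 0]) cylinder(h = 24, r = 163);
translate([633, 416, 24]) cylinder(h = 231, r = 28);
translate([633, 416, 255]) cylinder(h = 24, r = 163);


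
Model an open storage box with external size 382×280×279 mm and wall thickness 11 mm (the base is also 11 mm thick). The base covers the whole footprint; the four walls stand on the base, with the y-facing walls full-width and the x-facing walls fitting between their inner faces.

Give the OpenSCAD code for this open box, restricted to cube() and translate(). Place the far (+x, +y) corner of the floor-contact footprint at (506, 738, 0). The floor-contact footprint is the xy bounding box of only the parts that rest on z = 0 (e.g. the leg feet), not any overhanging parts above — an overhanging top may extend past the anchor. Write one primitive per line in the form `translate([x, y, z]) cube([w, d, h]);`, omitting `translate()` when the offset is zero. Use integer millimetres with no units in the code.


translate([124, 458, 0]) cube([382, 280, 11]);
translate([124, 458, 11]) cube([382, 11, 268]);
translate([124, 727, 11]) cube([382, 11, 268]);
translate([124, 469, 11]) cube([11, 258, 268]);
translate([495, 469, 11]) cube([11, 258, 268]);


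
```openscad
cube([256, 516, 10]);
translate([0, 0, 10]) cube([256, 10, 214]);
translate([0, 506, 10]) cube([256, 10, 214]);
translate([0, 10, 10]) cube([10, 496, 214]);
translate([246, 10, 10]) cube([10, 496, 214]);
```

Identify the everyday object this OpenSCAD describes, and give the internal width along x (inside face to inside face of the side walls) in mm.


An open box. The internal width is 236 mm.

A 256×516 base slab with four walls standing on it — an open box. The base is 256 mm wide and the walls are 10 mm thick, so the internal width is 256 − 2 × 10 = 236 mm.


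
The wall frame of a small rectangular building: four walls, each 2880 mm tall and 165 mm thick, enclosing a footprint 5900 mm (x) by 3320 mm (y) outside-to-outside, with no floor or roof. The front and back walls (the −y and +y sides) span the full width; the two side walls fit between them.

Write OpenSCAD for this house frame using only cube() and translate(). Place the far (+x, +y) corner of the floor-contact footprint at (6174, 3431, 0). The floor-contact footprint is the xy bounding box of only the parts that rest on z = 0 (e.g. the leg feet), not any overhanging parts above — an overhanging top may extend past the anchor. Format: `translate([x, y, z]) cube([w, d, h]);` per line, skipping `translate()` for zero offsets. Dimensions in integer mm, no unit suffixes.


translate([274, 111, 0]) cube([5900, 165, 2880]);
translate([274, 3266, 0]) cube([5900, 165, 2880]);
translate([274, 276, 0]) cube([165, 2990, 2880]);
translate([6009, 276, 0]) cube([165, 2990, 2880]);


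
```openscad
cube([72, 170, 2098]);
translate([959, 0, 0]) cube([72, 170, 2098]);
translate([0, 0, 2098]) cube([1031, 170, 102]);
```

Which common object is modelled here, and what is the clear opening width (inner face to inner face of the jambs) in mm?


A door frame. The clear opening width is 887 mm.

Two 2098 mm tall posts with a header on top — a door frame. The left jamb is 72 mm wide at x = 0; the right jamb starts at x = 959. The clear opening is 959 − 72 = 887 mm.


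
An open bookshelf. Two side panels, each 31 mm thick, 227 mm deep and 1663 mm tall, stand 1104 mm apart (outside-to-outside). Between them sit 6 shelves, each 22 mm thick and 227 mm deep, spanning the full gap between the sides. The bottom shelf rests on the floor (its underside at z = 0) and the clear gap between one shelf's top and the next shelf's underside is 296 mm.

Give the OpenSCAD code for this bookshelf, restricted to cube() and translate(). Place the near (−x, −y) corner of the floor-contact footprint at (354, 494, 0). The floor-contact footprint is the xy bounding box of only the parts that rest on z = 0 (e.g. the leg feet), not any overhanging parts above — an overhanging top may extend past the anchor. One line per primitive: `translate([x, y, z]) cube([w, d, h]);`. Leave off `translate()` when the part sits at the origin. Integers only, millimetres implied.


translate([354, 494, 0]) cube([31, 227, 1663]);
translate([1427, 494, 0]) cube([31, 227, 1663]);
translate([385, 494, 0]) cube([1042, 227, 22]);
translate([385, 494, 318]) cube([1042, 227, 22]);
translate([385, 494, 636]) cube([1042, 227, 22]);
translate([385, 494, 954]) cube([1042, 227, 22]);
translate([385, 494, 1272]) cube([1042, 227, 22]);
translate([385, 494, 1590]) cube([1042, 227, 22]);


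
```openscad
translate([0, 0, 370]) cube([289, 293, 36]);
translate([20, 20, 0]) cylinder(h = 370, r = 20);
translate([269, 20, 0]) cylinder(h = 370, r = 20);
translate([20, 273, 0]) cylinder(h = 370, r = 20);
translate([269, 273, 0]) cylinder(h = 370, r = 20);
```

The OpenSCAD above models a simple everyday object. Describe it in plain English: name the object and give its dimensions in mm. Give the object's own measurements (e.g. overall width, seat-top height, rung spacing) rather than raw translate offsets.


A four-legged stool. The seat is a 289×293×36 mm slab whose top surface is at z = 406 mm; four round legs, each 40 mm in diameter, run from the floor (z = 0) to the underside of the seat, each leg's axis is inset half a diameter from the nearest pair of seat edges (so the leg's bounding box is flush with the corner).


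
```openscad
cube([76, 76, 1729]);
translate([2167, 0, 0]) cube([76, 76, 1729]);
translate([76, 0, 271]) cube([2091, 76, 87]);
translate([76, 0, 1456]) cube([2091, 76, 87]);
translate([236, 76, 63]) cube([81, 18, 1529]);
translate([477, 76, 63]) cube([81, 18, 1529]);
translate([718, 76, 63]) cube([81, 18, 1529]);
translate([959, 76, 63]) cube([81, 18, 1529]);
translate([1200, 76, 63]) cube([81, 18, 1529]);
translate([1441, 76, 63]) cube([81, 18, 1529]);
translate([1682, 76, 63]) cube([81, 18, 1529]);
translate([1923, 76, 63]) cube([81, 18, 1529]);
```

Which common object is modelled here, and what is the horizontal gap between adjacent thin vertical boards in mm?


A fence section. The picket gap is 160 mm.

Two posts, two rails, 8 pickets — a fence section. Span 2091 mm holds 8 pickets of 81 mm with 9 equal gaps: ⌊(2091 − 8·81) / 9⌋ = 160 mm.


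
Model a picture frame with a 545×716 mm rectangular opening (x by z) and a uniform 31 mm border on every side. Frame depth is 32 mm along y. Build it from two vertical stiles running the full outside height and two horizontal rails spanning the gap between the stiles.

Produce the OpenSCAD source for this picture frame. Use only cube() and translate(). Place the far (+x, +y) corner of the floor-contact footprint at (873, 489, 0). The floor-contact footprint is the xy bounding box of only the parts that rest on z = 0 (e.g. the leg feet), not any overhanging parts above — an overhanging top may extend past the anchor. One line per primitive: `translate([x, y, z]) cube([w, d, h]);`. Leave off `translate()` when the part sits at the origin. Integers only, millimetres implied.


translate([266, 457, 0]) cube([31, 32, 778]);
translate([842, 457, 0]) cube([31, 32, 778]);
translate([297, 457, 0]) cube([545, 32, 31]);
translate([297, 457, 747]) cube([545, 32, 31]);


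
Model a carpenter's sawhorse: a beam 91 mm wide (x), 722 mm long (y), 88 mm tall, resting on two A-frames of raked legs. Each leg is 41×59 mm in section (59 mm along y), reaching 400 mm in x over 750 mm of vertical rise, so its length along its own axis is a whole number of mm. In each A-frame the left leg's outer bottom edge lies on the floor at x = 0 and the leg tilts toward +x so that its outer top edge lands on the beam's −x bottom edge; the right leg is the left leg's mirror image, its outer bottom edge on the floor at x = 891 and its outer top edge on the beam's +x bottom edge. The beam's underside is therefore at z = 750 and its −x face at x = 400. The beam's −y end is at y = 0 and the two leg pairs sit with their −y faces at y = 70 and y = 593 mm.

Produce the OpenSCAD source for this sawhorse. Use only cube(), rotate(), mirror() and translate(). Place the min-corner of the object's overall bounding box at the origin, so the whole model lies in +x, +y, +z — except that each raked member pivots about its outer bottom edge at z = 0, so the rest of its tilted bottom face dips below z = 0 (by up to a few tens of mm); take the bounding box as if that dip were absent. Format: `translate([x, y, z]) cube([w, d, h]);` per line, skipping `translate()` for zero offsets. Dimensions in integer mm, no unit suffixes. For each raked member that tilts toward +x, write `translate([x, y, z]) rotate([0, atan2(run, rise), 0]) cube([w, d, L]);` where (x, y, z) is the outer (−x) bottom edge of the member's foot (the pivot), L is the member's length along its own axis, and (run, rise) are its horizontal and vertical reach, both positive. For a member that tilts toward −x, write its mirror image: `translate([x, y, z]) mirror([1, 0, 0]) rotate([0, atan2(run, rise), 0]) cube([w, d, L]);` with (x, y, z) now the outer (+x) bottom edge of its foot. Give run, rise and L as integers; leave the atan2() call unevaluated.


translate([400, 0, 750]) cube([91, 722, 88]);
translate([0, 70, 0]) rotate([0, atan2(400, 750), 0]) cube([41, 59, 850]);
translate([891, 70, 0]) mirror([1, 0, 0]) rotate([0, atan2(400, 750), 0]) cube([41, 59, 850]);
translate([0, 593, 0]) rotate([0, atan2(400, 750), 0]) cube([41, 59, 850]);
translate([891, 593, 0]) mirror([1, 0, 0]) rotate([0, atan2(400, 750), 0]) cube([41, 59, 850]);


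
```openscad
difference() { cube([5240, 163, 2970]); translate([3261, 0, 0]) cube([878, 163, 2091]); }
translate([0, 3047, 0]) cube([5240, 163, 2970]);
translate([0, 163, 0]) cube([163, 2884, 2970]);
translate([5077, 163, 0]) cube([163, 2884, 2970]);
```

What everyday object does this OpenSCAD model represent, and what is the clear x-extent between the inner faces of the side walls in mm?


A single room. The interior width is 4914 mm.

Four walls enclosing a rectangle with a door in the front wall — a room. Outside width 5240 minus two 163 mm walls gives 4914 mm.


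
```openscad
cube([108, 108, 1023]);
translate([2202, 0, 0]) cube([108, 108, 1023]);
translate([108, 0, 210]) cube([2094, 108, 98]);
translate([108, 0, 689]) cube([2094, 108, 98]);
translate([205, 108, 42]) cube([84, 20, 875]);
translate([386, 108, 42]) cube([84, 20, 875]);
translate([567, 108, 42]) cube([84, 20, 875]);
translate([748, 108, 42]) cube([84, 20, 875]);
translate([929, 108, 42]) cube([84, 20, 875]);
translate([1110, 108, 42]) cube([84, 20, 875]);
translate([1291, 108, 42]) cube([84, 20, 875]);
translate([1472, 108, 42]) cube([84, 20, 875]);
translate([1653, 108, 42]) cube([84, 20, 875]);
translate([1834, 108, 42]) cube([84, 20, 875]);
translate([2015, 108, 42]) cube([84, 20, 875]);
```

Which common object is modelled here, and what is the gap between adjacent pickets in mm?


A fence section. The picket gap is 97 mm.

Two posts, two rails, 11 pickets — a fence section. Span 2094 mm holds 11 pickets of 84 mm with 12 equal gaps: ⌊(2094 − 11·84) / 12⌋ = 97 mm.


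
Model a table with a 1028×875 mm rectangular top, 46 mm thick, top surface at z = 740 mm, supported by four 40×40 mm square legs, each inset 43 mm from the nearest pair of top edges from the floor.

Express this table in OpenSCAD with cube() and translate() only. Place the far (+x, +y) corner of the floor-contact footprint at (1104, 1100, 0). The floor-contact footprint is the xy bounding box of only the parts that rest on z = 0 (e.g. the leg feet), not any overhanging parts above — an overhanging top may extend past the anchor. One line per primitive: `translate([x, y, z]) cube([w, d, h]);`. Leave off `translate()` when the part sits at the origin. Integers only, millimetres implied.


translate([119, 268, 694]) cube([1028, 875, 46]);
translate([162, 311, 0]) cube([40, 40, 694]);
translate([1064, 311, 0]) cube([40, 40, 694]);
translate([162, 1060, 0]) cube([40, 40, 694]);
translate([1064, 1060, 0]) cube([40, 40, 694]);


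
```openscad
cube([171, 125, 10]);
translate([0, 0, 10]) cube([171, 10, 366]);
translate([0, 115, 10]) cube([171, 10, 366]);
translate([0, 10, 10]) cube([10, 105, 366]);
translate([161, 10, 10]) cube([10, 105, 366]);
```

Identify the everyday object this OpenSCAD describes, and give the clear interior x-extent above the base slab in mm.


An open box. The internal width is 151 mm.

A 171×125 base slab with four walls standing on it — an open box. The base is 171 mm wide and the walls are 10 mm thick, so the internal width is 171 − 2 × 10 = 151 mm.


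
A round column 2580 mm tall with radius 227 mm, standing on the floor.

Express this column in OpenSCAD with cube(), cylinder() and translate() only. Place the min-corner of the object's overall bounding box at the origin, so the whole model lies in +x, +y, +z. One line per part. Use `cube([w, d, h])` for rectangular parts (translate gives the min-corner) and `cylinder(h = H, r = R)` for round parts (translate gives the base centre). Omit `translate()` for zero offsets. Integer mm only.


translate([227, 227, 0]) cylinder(h = 2580, r = 227);


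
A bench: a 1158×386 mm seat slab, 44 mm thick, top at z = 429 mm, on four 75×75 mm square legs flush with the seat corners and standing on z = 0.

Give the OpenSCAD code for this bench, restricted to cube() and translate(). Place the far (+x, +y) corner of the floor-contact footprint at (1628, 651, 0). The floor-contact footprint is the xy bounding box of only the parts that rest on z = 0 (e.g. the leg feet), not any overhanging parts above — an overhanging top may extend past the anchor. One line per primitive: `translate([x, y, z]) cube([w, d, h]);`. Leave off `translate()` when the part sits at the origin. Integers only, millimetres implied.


translate([470, 265, 385]) cube([1158, 386, 44]);
translate([470, 265, 0]) cube([75, 75, 385]);
translate([470, 576, 0]) cube([75, 75, 385]);
translate([1553, 265, 0]) cube([75, 75, 385]);
translate([1553, 576, 0]) cube([75, 75, 385]);


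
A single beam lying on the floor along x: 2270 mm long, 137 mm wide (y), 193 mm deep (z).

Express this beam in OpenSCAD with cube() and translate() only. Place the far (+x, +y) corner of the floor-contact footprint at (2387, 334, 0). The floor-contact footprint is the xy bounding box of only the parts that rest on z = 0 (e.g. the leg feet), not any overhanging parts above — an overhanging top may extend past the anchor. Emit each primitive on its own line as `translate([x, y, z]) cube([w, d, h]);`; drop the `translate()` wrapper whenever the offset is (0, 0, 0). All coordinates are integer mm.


translate([117, 197, 0]) cube([2270, 137, 193]);


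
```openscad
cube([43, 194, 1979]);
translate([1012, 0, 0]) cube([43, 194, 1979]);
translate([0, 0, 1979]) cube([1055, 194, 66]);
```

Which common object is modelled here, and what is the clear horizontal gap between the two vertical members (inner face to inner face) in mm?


A door frame. The clear opening width is 969 mm.

Two 1979 mm tall posts with a header on top — a door frame. The left jamb is 43 mm wide at x = 0; the right jamb starts at x = 1012. The clear opening is 1012 − 43 = 969 mm.


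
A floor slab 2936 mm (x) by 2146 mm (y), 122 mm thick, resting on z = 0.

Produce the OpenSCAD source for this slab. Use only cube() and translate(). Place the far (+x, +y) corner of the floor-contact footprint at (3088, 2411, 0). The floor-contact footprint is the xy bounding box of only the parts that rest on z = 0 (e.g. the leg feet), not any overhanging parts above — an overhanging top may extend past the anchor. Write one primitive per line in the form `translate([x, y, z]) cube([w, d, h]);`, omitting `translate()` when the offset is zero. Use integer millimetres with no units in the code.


translate([152, 265, 0]) cube([2936, 2146, 122]);


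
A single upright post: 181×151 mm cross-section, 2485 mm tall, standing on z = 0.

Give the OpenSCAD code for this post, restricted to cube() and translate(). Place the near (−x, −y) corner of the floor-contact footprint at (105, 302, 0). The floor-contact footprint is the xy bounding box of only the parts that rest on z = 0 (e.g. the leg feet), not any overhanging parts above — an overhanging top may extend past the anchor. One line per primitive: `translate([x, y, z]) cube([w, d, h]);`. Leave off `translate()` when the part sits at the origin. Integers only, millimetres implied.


translate([105, 302, 0]) cube([181, 151, 2485]);


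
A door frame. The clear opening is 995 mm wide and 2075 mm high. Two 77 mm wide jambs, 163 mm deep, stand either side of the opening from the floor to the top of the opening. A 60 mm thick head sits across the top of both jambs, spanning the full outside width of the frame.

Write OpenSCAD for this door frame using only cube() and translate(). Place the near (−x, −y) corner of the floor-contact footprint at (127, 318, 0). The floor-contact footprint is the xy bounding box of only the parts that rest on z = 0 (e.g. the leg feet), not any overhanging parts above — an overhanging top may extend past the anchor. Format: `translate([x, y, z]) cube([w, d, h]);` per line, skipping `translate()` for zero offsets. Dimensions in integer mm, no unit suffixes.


translate([127, 318, 0]) cube([77, 163, 2075]);
translate([1199, 318, 0]) cube([77, 163, 2075]);
translate([127, 318, 2075]) cube([1149, 163, 60]);


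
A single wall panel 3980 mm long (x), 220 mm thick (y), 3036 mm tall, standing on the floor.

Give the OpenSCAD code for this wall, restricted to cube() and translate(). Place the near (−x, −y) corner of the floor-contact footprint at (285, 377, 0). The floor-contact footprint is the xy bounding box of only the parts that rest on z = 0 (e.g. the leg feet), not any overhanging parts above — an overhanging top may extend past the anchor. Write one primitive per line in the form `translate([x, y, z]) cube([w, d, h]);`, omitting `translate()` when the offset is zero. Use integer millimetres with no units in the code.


translate([285, 377, 0]) cube([3980, 220, 3036]);


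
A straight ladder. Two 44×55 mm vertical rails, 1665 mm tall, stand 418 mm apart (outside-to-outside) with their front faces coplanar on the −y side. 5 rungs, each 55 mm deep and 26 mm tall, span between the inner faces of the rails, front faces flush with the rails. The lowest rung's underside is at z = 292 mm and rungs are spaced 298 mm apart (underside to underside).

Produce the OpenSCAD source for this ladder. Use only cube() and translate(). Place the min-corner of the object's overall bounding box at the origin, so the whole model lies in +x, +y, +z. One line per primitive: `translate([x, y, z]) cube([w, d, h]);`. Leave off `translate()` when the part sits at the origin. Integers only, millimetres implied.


cube([44, 55, 1665]);
translate([374, 0, 0]) cube([44, 55, 1665]);
translate([44, 0, 292]) cube([330, 55, 26]);
translate([44, 0, 590]) cube([330, 55, 26]);
translate([44, 0, 888]) cube([330, 55, 26]);
translate([44, 0, 1186]) cube([330, 55, 26]);
translate([44, 0, 1484]) cube([330, 55, 26]);


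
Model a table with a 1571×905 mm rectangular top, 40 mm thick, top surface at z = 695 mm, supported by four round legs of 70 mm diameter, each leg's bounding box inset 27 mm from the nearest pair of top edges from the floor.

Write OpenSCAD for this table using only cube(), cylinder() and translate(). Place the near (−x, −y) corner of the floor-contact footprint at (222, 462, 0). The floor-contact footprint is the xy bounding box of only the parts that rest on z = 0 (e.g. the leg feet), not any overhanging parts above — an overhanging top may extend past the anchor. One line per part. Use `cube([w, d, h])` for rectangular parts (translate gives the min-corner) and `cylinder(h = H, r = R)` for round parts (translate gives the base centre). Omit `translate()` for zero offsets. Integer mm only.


translate([195, 435, 655]) cube([1571, 905, 40]);
translate([257, 497, 0]) cylinder(h = 655, r = 35);
translate([1704, 497, 0]) cylinder(h = 655, r = 35);
translate([257, 1278, 0]) cylinder(h = 655, r = 35);
translate([1704, 1278, 0]) cylinder(h = 655, r = 35);
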